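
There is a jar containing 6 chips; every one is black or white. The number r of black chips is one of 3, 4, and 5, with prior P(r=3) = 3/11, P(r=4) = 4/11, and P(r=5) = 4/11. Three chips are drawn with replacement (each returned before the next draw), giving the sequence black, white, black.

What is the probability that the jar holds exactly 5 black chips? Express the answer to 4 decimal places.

0.3236

For each hypothesis, P(data | H) works out to: P(data | r = 3) = (3/6)(3/6)(3/6) = 1/8; P(data | r = 4) = (4/6)(2/6)(4/6) = 4/27; P(data | r = 5) = (5/6)(1/6)(5/6) = 25/216.
Multiplying each by its prior: 3/11 · 1/8 = 3/88, 4/11 · 4/27 = 16/297, 4/11 · 25/216 = 25/594; with total 103/792.
By Bayes' rule, P(r = 5 | data) = (25/594) / (103/792) = 100/309.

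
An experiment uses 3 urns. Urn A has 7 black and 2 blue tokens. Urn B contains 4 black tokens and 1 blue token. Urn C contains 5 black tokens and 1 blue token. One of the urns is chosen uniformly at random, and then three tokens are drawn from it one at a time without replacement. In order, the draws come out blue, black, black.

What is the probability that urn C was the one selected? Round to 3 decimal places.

Under each hypothesis, the probability of the observed sequence is: P(data | urn A) = (2/9)(7/8)(6/7) = 1/6; P(data | urn B) = (1/5)(4/4)(3/3) = 1/5; P(data | urn C) = (1/6)(5/5)(4/4) = 1/6.
Weighting by the prior gives 1/3 · 1/6 = 1/18, 1/3 · 1/5 = 1/15, 1/3 · 1/6 = 1/18; summing to 8/45.
By Bayes' rule, P(urn C | data) = (1/18) / (8/45) = 5/16.

0.313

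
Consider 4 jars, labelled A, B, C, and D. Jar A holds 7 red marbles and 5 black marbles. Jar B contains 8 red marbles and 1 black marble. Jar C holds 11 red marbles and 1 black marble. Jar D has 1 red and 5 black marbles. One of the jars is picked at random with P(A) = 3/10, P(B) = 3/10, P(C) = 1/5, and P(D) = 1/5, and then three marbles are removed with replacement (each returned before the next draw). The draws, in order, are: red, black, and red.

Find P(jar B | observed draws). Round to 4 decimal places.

0.3010

Compute the likelihood of the observed sequence for each case: P(data | jar A) = (7/12)(5/12)(7/12) = 0.14178; P(data | jar B) = (8/9)(1/9)(8/9) = 0.087791; P(data | jar C) = (11/12)(1/12)(11/12) = 0.070023; P(data | jar D) = (1/6)(5/6)(1/6) = 0.023148.
Multiplying each by its prior: 3/10 · 0.14178 = 0.042535, 3/10 · 0.087791 = 0.026337, 1/5 · 0.070023 = 0.014005, 1/5 · 0.023148 = 0.0046296; with total 0.087506.
So P(jar B | data) = (0.026337) / (0.087506) = 0.30098.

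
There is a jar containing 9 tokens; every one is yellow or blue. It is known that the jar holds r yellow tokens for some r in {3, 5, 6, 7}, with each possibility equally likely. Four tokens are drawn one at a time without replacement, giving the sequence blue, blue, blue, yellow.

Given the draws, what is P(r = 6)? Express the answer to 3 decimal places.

The likelihood of the observed sequence under each hypothesis: P(data | r = 3) = (6/9)(5/8)(4/7)(3/6) = 0.11905; P(data | r = 5) = (4/9)(3/8)(2/7)(5/6) = 0.039683; P(data | r = 6) = (3/9)(2/8)(1/7)(6/6) = 0.011905; P(data | r = 7) = (2/9)(1/8)(0/7) = 0.
The prior-weighted likelihoods are 1/4 · 0.11905 = 0.029762, 1/4 · 0.039683 = 0.0099206, 1/4 · 0.011905 = 0.0029762, 1/4 · 0 = 0; with total 0.042659.
Therefore the posterior P(r = 6 | data) = (0.0029762) / (0.042659) = 0.069767.

0.070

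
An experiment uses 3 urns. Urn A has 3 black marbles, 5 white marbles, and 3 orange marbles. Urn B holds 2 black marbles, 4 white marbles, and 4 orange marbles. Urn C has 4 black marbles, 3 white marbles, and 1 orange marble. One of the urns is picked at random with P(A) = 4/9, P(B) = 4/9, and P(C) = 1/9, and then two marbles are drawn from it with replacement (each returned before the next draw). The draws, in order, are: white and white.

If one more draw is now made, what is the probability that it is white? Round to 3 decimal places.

Compute the likelihood of the observed sequence for each case: P(data | urn A) = (5/11)(5/11) = 0.20661; P(data | urn B) = (4/10)(4/10) = 0.16; P(data | urn C) = (3/8)(3/8) = 0.14062.
The prior-weighted likelihoods are 4/9 · 0.20661 = 0.091827, 4/9 · 0.16 = 0.071111, 1/9 · 0.14062 = 0.015625; these sum to 0.17856.
The posterior is then P(urn A | data) = 0.51426, P(urn B | data) = 0.39824, P(urn C | data) = 0.087504.
The predictive probability is P(white next | data) = (5/11)(0.51426) + (2/5)(0.39824) + (3/8)(0.087504) = 0.42586.

0.426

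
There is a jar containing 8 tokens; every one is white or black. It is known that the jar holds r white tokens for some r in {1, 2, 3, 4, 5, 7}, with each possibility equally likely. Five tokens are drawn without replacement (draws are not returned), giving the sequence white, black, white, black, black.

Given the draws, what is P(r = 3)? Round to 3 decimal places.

Under each hypothesis, the probability of the observed sequence is: P(data | r = 1) = (1/8)(7/7)(0/6) = 0; P(data | r = 2) = (2/8)(6/7)(1/6)(5/5)(4/4) = 1/28; P(data | r = 3) = (3/8)(5/7)(2/6)(4/5)(3/4) = 3/56; P(data | r = 4) = (4/8)(4/7)(3/6)(3/5)(2/4) = 3/70; P(data | r = 5) = (5/8)(3/7)(4/6)(2/5)(1/4) = 1/56; P(data | r = 7) = (7/8)(1/7)(6/6)(0/5) = 0.
Weighting by the prior gives 1/6 · 0 = 0, 1/6 · 1/28 = 1/168, 1/6 · 3/56 = 1/112, 1/6 · 3/70 = 1/140, 1/6 · 1/56 = 1/336, 1/6 · 0 = 0; summing to 1/40.
By Bayes' rule, P(r = 3 | data) = (1/112) / (1/40) = 5/14.

0.357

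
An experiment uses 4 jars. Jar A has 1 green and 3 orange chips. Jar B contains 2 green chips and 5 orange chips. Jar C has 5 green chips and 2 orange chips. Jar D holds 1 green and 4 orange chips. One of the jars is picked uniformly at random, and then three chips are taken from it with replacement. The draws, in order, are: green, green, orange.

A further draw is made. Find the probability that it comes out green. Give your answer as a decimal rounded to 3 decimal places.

The likelihood of the observed sequence under each hypothesis: P(data | jar A) = (1/4)(1/4)(3/4) = 0.046875; P(data | jar B) = (2/7)(2/7)(5/7) = 0.058309; P(data | jar C) = (5/7)(5/7)(2/7) = 0.14577; P(data | jar D) = (1/5)(1/5)(4/5) = 0.032.
Weighting by the prior gives 1/4 · 0.046875 = 0.011719, 1/4 · 0.058309 = 0.014577, 1/4 · 0.14577 = 0.036443, 1/4 · 0.032 = 0.008; summing to 0.070739.
The posterior is then P(jar A | data) = 0.16566, P(jar B | data) = 0.20607, P(jar C | data) = 0.51518, P(jar D | data) = 0.11309.
Averaging over the posterior, P(green next | data) = (1/4)(0.16566) + (2/7)(0.20607) + (5/7)(0.51518) + (1/5)(0.11309) = 0.49089.

0.491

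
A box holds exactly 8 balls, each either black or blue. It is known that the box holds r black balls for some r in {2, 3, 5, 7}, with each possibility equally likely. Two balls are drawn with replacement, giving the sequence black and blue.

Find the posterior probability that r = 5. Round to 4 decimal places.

For each hypothesis, P(data | H) works out to: P(data | r = 2) = (2/8)(6/8) = 3/16; P(data | r = 3) = (3/8)(5/8) = 15/64; P(data | r = 5) = (5/8)(3/8) = 15/64; P(data | r = 7) = (7/8)(1/8) = 7/64.
The prior-weighted likelihoods are 1/4 · 3/16 = 3/64, 1/4 · 15/64 = 15/256, 1/4 · 15/64 = 15/256, 1/4 · 7/64 = 7/256; these sum to 49/256.
By Bayes' rule, P(r = 5 | data) = (15/256) / (49/256) = 15/49.

0.3061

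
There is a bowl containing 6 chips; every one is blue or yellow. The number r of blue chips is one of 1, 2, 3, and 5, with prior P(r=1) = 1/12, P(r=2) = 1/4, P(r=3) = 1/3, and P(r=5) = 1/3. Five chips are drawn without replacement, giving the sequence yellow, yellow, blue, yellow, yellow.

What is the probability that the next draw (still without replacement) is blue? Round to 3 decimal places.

0.545

For each hypothesis, P(data | H) works out to: P(data | r = 1) = (5/6)(4/5)(1/4)(3/3)(2/2) = 1/6; P(data | r = 2) = (4/6)(3/5)(2/4)(2/3)(1/2) = 1/15; P(data | r = 3) = (3/6)(2/5)(3/4)(1/3)(0/2) = 0; P(data | r = 5) = (1/6)(0/5) = 0.
Weighting by the prior gives 1/12 · 1/6 = 1/72, 1/4 · 1/15 = 1/60, 1/3 · 0 = 0, 1/3 · 0 = 0; these sum to 11/360.
Normalising, the posterior is P(r = 1 | data) = 5/11, P(r = 2 | data) = 6/11, P(r = 3 | data) = 0, P(r = 5 | data) = 0.
So P(blue next | data) = Σ P(blue next | H) P(H | data) = (0)(5/11) + (1)(6/11) = 6/11.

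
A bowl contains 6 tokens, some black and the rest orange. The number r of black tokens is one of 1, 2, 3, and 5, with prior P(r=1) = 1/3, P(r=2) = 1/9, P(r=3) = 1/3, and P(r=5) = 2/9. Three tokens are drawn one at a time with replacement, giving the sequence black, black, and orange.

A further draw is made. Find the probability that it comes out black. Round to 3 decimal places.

Compute the likelihood of the observed sequence for each case: P(data | r = 1) = (1/6)(1/6)(5/6) = 5/216; P(data | r = 2) = (2/6)(2/6)(4/6) = 2/27; P(data | r = 3) = (3/6)(3/6)(3/6) = 1/8; P(data | r = 5) = (5/6)(5/6)(1/6) = 25/216.
Weighting by the prior gives 1/3 · 5/216 = 5/648, 1/9 · 2/27 = 2/243, 1/3 · 1/8 = 1/24, 2/9 · 25/216 = 25/972; with total 1/12.
The posterior is then P(r = 1 | data) = 5/54, P(r = 2 | data) = 8/81, P(r = 3 | data) = 1/2, P(r = 5 | data) = 25/81.
So P(black next | data) = Σ P(black next | H) P(H | data) = (1/6)(5/54) + (1/3)(8/81) + (1/2)(1/2) + (5/6)(25/81) = 5/9.

0.556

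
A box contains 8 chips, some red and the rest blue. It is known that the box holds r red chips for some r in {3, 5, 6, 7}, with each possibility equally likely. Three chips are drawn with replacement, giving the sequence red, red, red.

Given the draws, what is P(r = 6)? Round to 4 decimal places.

Under each hypothesis, the probability of the observed sequence is: P(data | r = 3) = (3/8)(3/8)(3/8) = 0.052734; P(data | r = 5) = (5/8)(5/8)(5/8) = 0.24414; P(data | r = 6) = (6/8)(6/8)(6/8) = 0.42188; P(data | r = 7) = (7/8)(7/8)(7/8) = 0.66992.
Weighting by the prior gives 1/4 · 0.052734 = 0.013184, 1/4 · 0.24414 = 0.061035, 1/4 · 0.42188 = 0.10547, 1/4 · 0.66992 = 0.16748; with total 0.34717.
Therefore the posterior P(r = 6 | data) = (0.10547) / (0.34717) = 0.3038.

0.3038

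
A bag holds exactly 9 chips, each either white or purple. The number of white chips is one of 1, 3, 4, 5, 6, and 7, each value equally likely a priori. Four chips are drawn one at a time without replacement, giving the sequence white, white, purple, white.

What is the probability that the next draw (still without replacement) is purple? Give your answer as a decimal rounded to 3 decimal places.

For each hypothesis, P(data | H) works out to: P(data | r = 1) = (1/9)(0/8) = 0; P(data | r = 3) = (3/9)(2/8)(6/7)(1/6) = 1/84; P(data | r = 4) = (4/9)(3/8)(5/7)(2/6) = 5/126; P(data | r = 5) = (5/9)(4/8)(4/7)(3/6) = 5/63; P(data | r = 6) = (6/9)(5/8)(3/7)(4/6) = 5/42; P(data | r = 7) = (7/9)(6/8)(2/7)(5/6) = 5/36.
Multiplying each by its prior: 1/6 · 0 = 0, 1/6 · 1/84 = 1/504, 1/6 · 5/126 = 5/756, 1/6 · 5/63 = 5/378, 1/6 · 5/42 = 5/252, 1/6 · 5/36 = 5/216; with total 7/108.
Dividing through by the total gives posterior P(r = 1 | data) = 0, P(r = 3 | data) = 3/98, P(r = 4 | data) = 5/49, P(r = 5 | data) = 10/49, P(r = 6 | data) = 15/49, P(r = 7 | data) = 5/14.
The predictive probability is P(purple next | data) = (1)(3/98) + (4/5)(5/49) + (3/5)(10/49) + (2/5)(15/49) + (1/5)(5/14) = 3/7.

0.429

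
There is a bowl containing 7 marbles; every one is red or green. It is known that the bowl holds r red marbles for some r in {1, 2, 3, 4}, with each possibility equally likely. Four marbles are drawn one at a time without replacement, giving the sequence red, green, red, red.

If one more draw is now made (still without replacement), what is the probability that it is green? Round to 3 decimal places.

For each hypothesis, P(data | H) works out to: P(data | r = 1) = (1/7)(6/6)(0/5) = 0; P(data | r = 2) = (2/7)(5/6)(1/5)(0/4) = 0; P(data | r = 3) = (3/7)(4/6)(2/5)(1/4) = 1/35; P(data | r = 4) = (4/7)(3/6)(3/5)(2/4) = 3/35.
Multiplying each by its prior: 1/4 · 0 = 0, 1/4 · 0 = 0, 1/4 · 1/35 = 1/140, 1/4 · 3/35 = 3/140; summing to 1/35.
Dividing through by the total gives posterior P(r = 1 | data) = 0, P(r = 2 | data) = 0, P(r = 3 | data) = 1/4, P(r = 4 | data) = 3/4.
The predictive probability is P(green next | data) = (1)(1/4) + (2/3)(3/4) = 3/4.

0.750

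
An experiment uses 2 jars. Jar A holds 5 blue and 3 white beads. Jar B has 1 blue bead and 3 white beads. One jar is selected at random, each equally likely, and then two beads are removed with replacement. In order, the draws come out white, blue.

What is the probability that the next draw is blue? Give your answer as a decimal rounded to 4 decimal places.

The likelihood of the observed sequence under each hypothesis: P(data | jar A) = (3/8)(5/8) = 15/64; P(data | jar B) = (3/4)(1/4) = 3/16.
Multiplying each by its prior: 1/2 · 15/64 = 15/128, 1/2 · 3/16 = 3/32; these sum to 27/128.
Normalising, the posterior is P(jar A | data) = 5/9, P(jar B | data) = 4/9.
The predictive probability is P(blue next | data) = (5/8)(5/9) + (1/4)(4/9) = 11/24.

0.4583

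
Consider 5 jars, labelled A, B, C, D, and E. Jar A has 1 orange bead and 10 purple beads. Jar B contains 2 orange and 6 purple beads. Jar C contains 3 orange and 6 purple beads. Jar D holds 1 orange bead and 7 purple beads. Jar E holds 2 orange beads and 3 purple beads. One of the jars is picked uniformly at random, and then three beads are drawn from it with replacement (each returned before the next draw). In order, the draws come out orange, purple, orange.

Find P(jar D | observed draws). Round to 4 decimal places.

The likelihood of the observed sequence under each hypothesis: P(data | jar A) = (1/11)(10/11)(1/11) = 0.0075131; P(data | jar B) = (2/8)(6/8)(2/8) = 0.046875; P(data | jar C) = (3/9)(6/9)(3/9) = 0.074074; P(data | jar D) = (1/8)(7/8)(1/8) = 0.013672; P(data | jar E) = (2/5)(3/5)(2/5) = 0.096.
Weighting by the prior gives 1/5 · 0.0075131 = 0.0015026, 1/5 · 0.046875 = 0.009375, 1/5 · 0.074074 = 0.014815, 1/5 · 0.013672 = 0.0027344, 1/5 · 0.096 = 0.0192; these sum to 0.047627.
Hence P(jar D | data) = (0.0027344) / (0.047627) = 0.057413.

0.0574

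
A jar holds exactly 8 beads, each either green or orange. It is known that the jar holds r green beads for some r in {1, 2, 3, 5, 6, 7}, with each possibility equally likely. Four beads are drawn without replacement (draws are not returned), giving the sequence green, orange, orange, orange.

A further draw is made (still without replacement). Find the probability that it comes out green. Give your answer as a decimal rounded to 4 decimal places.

0.2727

Compute the likelihood of the observed sequence for each case: P(data | r = 1) = (1/8)(7/7)(6/6)(5/5) = 1/8; P(data | r = 2) = (2/8)(6/7)(5/6)(4/5) = 1/7; P(data | r = 3) = (3/8)(5/7)(4/6)(3/5) = 3/28; P(data | r = 5) = (5/8)(3/7)(2/6)(1/5) = 1/56; P(data | r = 6) = (6/8)(2/7)(1/6)(0/5) = 0; P(data | r = 7) = (7/8)(1/7)(0/6) = 0.
Multiplying each by its prior: 1/6 · 1/8 = 1/48, 1/6 · 1/7 = 1/42, 1/6 · 3/28 = 1/56, 1/6 · 1/56 = 1/336, 1/6 · 0 = 0, 1/6 · 0 = 0; these sum to 11/168.
Normalising, the posterior is P(r = 1 | data) = 7/22, P(r = 2 | data) = 4/11, P(r = 3 | data) = 3/11, P(r = 5 | data) = 1/22, P(r = 6 | data) = 0, P(r = 7 | data) = 0.
So P(green next | data) = Σ P(green next | H) P(H | data) = (0)(7/22) + (1/4)(4/11) + (1/2)(3/11) + (1)(1/22) = 3/11.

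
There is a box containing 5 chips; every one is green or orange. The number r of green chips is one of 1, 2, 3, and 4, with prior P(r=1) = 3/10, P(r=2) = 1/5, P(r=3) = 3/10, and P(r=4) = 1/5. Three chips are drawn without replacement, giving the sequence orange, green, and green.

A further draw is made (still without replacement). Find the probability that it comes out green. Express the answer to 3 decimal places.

Compute the likelihood of the observed sequence for each case: P(data | r = 1) = (4/5)(1/4)(0/3) = 0; P(data | r = 2) = (3/5)(2/4)(1/3) = 1/10; P(data | r = 3) = (2/5)(3/4)(2/3) = 1/5; P(data | r = 4) = (1/5)(4/4)(3/3) = 1/5.
Multiplying each by its prior: 3/10 · 0 = 0, 1/5 · 1/10 = 1/50, 3/10 · 1/5 = 3/50, 1/5 · 1/5 = 1/25; summing to 3/25.
Dividing through by the total gives posterior P(r = 1 | data) = 0, P(r = 2 | data) = 1/6, P(r = 3 | data) = 1/2, P(r = 4 | data) = 1/3.
So P(green next | data) = Σ P(green next | H) P(H | data) = (0)(1/6) + (1/2)(1/2) + (1)(1/3) = 7/12.

0.583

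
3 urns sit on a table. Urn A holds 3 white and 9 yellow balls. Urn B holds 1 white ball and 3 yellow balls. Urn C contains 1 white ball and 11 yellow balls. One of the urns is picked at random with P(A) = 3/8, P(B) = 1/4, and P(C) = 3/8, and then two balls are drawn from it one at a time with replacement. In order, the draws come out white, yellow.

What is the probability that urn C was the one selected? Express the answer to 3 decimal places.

Under each hypothesis, the probability of the observed sequence is: P(data | urn A) = (3/12)(9/12) = 3/16; P(data | urn B) = (1/4)(3/4) = 3/16; P(data | urn C) = (1/12)(11/12) = 11/144.
Multiplying each by its prior: 3/8 · 3/16 = 9/128, 1/4 · 3/16 = 3/64, 3/8 · 11/144 = 11/384; summing to 7/48.
By Bayes' rule, P(urn C | data) = (11/384) / (7/48) = 11/56.

0.196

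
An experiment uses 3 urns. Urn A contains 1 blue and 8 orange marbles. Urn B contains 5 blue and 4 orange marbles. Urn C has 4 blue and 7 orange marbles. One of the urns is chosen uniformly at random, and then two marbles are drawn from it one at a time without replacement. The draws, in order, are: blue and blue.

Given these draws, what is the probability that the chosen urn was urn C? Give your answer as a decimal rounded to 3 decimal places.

0.282

Under each hypothesis, the probability of the observed sequence is: P(data | urn A) = (1/9)(0/8) = 0; P(data | urn B) = (5/9)(4/8) = 0.27778; P(data | urn C) = (4/11)(3/10) = 0.10909.
Multiplying each by its prior: 1/3 · 0 = 0, 1/3 · 0.27778 = 0.092593, 1/3 · 0.10909 = 0.036364; these sum to 0.12896.
Hence P(urn C | data) = (0.036364) / (0.12896) = 0.28198.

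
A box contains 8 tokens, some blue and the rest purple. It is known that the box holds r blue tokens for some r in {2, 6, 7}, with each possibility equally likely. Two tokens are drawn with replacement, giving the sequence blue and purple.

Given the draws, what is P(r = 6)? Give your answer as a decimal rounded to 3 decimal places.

Compute the likelihood of the observed sequence for each case: P(data | r = 2) = (2/8)(6/8) = 3/16; P(data | r = 6) = (6/8)(2/8) = 3/16; P(data | r = 7) = (7/8)(1/8) = 7/64.
Weighting by the prior gives 1/3 · 3/16 = 1/16, 1/3 · 3/16 = 1/16, 1/3 · 7/64 = 7/192; with total 31/192.
Hence P(r = 6 | data) = (1/16) / (31/192) = 12/31.

0.387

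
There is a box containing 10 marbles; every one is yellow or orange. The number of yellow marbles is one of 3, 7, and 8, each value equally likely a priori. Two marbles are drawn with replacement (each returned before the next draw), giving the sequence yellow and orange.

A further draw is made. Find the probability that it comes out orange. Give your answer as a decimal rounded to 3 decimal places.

0.417

Compute the likelihood of the observed sequence for each case: P(data | r = 3) = (3/10)(7/10) = 21/100; P(data | r = 7) = (7/10)(3/10) = 21/100; P(data | r = 8) = (8/10)(2/10) = 4/25.
The prior-weighted likelihoods are 1/3 · 21/100 = 7/100, 1/3 · 21/100 = 7/100, 1/3 · 4/25 = 4/75; these sum to 29/150.
Dividing through by the total gives posterior P(r = 3 | data) = 21/58, P(r = 7 | data) = 21/58, P(r = 8 | data) = 8/29.
The predictive probability is P(orange next | data) = (7/10)(21/58) + (3/10)(21/58) + (1/5)(8/29) = 121/290.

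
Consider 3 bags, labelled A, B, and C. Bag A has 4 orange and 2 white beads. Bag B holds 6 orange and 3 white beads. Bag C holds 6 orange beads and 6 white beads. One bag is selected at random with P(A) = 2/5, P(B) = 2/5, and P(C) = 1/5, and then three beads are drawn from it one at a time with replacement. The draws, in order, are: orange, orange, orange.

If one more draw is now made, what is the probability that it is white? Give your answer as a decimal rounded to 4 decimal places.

Compute the likelihood of the observed sequence for each case: P(data | bag A) = (4/6)(4/6)(4/6) = 0.2963; P(data | bag B) = (6/9)(6/9)(6/9) = 0.2963; P(data | bag C) = (6/12)(6/12)(6/12) = 0.125.
Multiplying each by its prior: 2/5 · 0.2963 = 0.11852, 2/5 · 0.2963 = 0.11852, 1/5 · 0.125 = 0.025; these sum to 0.26204.
The posterior is then P(bag A | data) = 0.4523, P(bag B | data) = 0.4523, P(bag C | data) = 0.095406.
So P(white next | data) = Σ P(white next | H) P(H | data) = (1/3)(0.4523) + (1/3)(0.4523) + (1/2)(0.095406) = 0.34923.

0.3492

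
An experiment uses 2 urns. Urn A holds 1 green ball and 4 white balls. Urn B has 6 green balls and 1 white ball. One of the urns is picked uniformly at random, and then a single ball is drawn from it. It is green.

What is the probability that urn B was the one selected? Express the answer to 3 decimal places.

0.811

The likelihood of this draw under each hypothesis: P(data | urn A) = (1/5) = 1/5; P(data | urn B) = (6/7) = 6/7.
Weighting by the prior gives 1/2 · 1/5 = 1/10, 1/2 · 6/7 = 3/7; these sum to 37/70.
By Bayes' rule, P(urn B | data) = (3/7) / (37/70) = 30/37.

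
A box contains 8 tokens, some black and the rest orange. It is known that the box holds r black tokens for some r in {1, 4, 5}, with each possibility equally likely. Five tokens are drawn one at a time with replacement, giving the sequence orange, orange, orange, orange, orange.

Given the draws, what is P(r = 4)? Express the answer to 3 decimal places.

0.057

The likelihood of the observed sequence under each hypothesis: P(data | r = 1) = (7/8)(7/8)(7/8)(7/8)(7/8) = 0.51291; P(data | r = 4) = (4/8)(4/8)(4/8)(4/8)(4/8) = 0.03125; P(data | r = 5) = (3/8)(3/8)(3/8)(3/8)(3/8) = 0.0074158.
The prior-weighted likelihoods are 1/3 · 0.51291 = 0.17097, 1/3 · 0.03125 = 0.010417, 1/3 · 0.0074158 = 0.0024719; with total 0.18386.
So P(r = 4 | data) = (0.010417) / (0.18386) = 0.056656.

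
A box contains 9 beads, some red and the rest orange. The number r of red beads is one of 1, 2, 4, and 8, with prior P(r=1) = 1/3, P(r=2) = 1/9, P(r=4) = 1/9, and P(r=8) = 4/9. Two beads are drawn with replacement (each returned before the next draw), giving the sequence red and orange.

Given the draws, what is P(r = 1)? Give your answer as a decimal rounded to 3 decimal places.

Compute the likelihood of the observed sequence for each case: P(data | r = 1) = (1/9)(8/9) = 8/81; P(data | r = 2) = (2/9)(7/9) = 14/81; P(data | r = 4) = (4/9)(5/9) = 20/81; P(data | r = 8) = (8/9)(1/9) = 8/81.
The prior-weighted likelihoods are 1/3 · 8/81 = 8/243, 1/9 · 14/81 = 14/729, 1/9 · 20/81 = 20/729, 4/9 · 8/81 = 32/729; these sum to 10/81.
Therefore the posterior P(r = 1 | data) = (8/243) / (10/81) = 4/15.

0.267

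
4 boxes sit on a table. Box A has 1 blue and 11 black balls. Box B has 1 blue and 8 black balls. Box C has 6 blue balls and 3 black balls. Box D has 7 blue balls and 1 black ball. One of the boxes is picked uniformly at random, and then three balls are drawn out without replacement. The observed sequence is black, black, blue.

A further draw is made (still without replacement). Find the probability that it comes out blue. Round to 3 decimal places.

The likelihood of the observed sequence under each hypothesis: P(data | box A) = (11/12)(10/11)(1/10) = 0.083333; P(data | box B) = (8/9)(7/8)(1/7) = 0.11111; P(data | box C) = (3/9)(2/8)(6/7) = 0.071429; P(data | box D) = (1/8)(0/7) = 0.
Multiplying each by its prior: 1/4 · 0.083333 = 0.020833, 1/4 · 0.11111 = 0.027778, 1/4 · 0.071429 = 0.017857, 1/4 · 0 = 0; these sum to 0.066468.
Dividing through by the total gives posterior P(box A | data) = 0.31343, P(box B | data) = 0.41791, P(box C | data) = 0.26866, P(box D | data) = 0.
The predictive probability is P(blue next | data) = (0)(0.31343) + (0)(0.41791) + (5/6)(0.26866) = 0.22388.

0.224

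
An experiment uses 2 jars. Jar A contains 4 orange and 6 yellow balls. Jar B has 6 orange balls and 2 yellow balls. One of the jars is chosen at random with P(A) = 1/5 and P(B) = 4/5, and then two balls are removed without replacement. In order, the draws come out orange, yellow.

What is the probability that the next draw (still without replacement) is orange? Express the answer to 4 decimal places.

The likelihood of the observed sequence under each hypothesis: P(data | jar A) = (4/10)(6/9) = 4/15; P(data | jar B) = (6/8)(2/7) = 3/14.
Weighting by the prior gives 1/5 · 4/15 = 4/75, 4/5 · 3/14 = 6/35; with total 118/525.
The posterior is then P(jar A | data) = 14/59, P(jar B | data) = 45/59.
Averaging over the posterior, P(orange next | data) = (3/8)(14/59) + (5/6)(45/59) = 171/236.

0.7246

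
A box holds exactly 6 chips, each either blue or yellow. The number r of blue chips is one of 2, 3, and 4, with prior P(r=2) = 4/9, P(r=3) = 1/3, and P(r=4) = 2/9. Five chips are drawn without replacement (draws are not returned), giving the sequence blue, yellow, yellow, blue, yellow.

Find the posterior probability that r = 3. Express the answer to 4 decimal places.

0.3600

Compute the likelihood of the observed sequence for each case: P(data | r = 2) = (2/6)(4/5)(3/4)(1/3)(2/2) = 1/15; P(data | r = 3) = (3/6)(3/5)(2/4)(2/3)(1/2) = 1/20; P(data | r = 4) = (4/6)(2/5)(1/4)(3/3)(0/2) = 0.
Multiplying each by its prior: 4/9 · 1/15 = 4/135, 1/3 · 1/20 = 1/60, 2/9 · 0 = 0; summing to 5/108.
So P(r = 3 | data) = (1/60) / (5/108) = 9/25.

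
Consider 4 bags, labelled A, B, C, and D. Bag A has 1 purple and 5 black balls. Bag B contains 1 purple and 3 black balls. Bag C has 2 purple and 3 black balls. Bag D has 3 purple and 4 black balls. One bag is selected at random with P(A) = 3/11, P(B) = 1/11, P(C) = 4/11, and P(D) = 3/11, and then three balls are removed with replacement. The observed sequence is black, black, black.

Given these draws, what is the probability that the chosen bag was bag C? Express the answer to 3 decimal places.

0.241

The likelihood of the observed sequence under each hypothesis: P(data | bag A) = (5/6)(5/6)(5/6) = 0.5787; P(data | bag B) = (3/4)(3/4)(3/4) = 0.42188; P(data | bag C) = (3/5)(3/5)(3/5) = 0.216; P(data | bag D) = (4/7)(4/7)(4/7) = 0.18659.
Multiplying each by its prior: 3/11 · 0.5787 = 0.15783, 1/11 · 0.42188 = 0.038352, 4/11 · 0.216 = 0.078545, 3/11 · 0.18659 = 0.050888; these sum to 0.32561.
So P(bag C | data) = (0.078545) / (0.32561) = 0.24122.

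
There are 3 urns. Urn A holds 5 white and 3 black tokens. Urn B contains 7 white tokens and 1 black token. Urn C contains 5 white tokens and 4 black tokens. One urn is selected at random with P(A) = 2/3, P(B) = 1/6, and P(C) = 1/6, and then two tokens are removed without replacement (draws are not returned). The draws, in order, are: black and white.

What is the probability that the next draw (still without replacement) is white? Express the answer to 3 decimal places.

Compute the likelihood of the observed sequence for each case: P(data | urn A) = (3/8)(5/7) = 0.26786; P(data | urn B) = (1/8)(7/7) = 0.125; P(data | urn C) = (4/9)(5/8) = 0.27778.
The prior-weighted likelihoods are 2/3 · 0.26786 = 0.17857, 1/6 · 0.125 = 0.020833, 1/6 · 0.27778 = 0.046296; these sum to 0.2457.
Dividing through by the total gives posterior P(urn A | data) = 0.72678, P(urn B | data) = 0.084791, P(urn C | data) = 0.18843.
Averaging over the posterior, P(white next | data) = (2/3)(0.72678) + (1)(0.084791) + (4/7)(0.18843) = 0.67699.

0.677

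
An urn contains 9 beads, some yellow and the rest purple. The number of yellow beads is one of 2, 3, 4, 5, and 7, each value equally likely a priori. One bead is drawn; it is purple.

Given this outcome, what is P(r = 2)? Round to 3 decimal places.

The likelihood of this draw under each hypothesis: P(data | r = 2) = (7/9) = 7/9; P(data | r = 3) = (6/9) = 2/3; P(data | r = 4) = (5/9) = 5/9; P(data | r = 5) = (4/9) = 4/9; P(data | r = 7) = (2/9) = 2/9.
The prior-weighted likelihoods are 1/5 · 7/9 = 7/45, 1/5 · 2/3 = 2/15, 1/5 · 5/9 = 1/9, 1/5 · 4/9 = 4/45, 1/5 · 2/9 = 2/45; these sum to 8/15.
Hence P(r = 2 | data) = (7/45) / (8/15) = 7/24.

0.292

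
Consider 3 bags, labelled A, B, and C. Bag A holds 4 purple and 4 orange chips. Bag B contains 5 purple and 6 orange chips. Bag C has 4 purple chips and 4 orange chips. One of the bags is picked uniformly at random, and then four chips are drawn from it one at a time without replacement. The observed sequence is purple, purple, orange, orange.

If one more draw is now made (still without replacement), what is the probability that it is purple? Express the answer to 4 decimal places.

0.4781

The likelihood of the observed sequence under each hypothesis: P(data | bag A) = (4/8)(3/7)(4/6)(3/5) = 0.085714; P(data | bag B) = (5/11)(4/10)(6/9)(5/8) = 0.075758; P(data | bag C) = (4/8)(3/7)(4/6)(3/5) = 0.085714.
Weighting by the prior gives 1/3 · 0.085714 = 0.028571, 1/3 · 0.075758 = 0.025253, 1/3 · 0.085714 = 0.028571; summing to 0.082395.
Dividing through by the total gives posterior P(bag A | data) = 0.34676, P(bag B | data) = 0.30648, P(bag C | data) = 0.34676.
So P(purple next | data) = Σ P(purple next | H) P(H | data) = (1/2)(0.34676) + (3/7)(0.30648) + (1/2)(0.34676) = 0.47811.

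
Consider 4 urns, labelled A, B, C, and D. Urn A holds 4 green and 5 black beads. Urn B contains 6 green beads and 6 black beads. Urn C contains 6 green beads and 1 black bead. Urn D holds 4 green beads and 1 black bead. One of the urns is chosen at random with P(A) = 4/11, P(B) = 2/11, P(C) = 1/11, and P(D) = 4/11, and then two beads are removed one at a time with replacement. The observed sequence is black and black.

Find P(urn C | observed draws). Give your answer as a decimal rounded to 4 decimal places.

0.0107

Under each hypothesis, the probability of the observed sequence is: P(data | urn A) = (5/9)(5/9) = 0.30864; P(data | urn B) = (6/12)(6/12) = 0.25; P(data | urn C) = (1/7)(1/7) = 0.020408; P(data | urn D) = (1/5)(1/5) = 0.04.
The prior-weighted likelihoods are 4/11 · 0.30864 = 0.11223, 2/11 · 0.25 = 0.045455, 1/11 · 0.020408 = 0.0018553, 4/11 · 0.04 = 0.014545; summing to 0.17409.
So P(urn C | data) = (0.0018553) / (0.17409) = 0.010657.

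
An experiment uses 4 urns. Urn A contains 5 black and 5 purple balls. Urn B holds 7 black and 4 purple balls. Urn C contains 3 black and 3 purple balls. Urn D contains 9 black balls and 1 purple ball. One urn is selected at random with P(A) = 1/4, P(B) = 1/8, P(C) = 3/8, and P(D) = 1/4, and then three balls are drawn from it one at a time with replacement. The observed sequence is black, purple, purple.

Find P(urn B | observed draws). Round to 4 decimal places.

0.1157

Compute the likelihood of the observed sequence for each case: P(data | urn A) = (5/10)(5/10)(5/10) = 0.125; P(data | urn B) = (7/11)(4/11)(4/11) = 0.084147; P(data | urn C) = (3/6)(3/6)(3/6) = 0.125; P(data | urn D) = (9/10)(1/10)(1/10) = 0.009.
Weighting by the prior gives 1/4 · 0.125 = 0.03125, 1/8 · 0.084147 = 0.010518, 3/8 · 0.125 = 0.046875, 1/4 · 0.009 = 0.00225; with total 0.090893.
By Bayes' rule, P(urn B | data) = (0.010518) / (0.090893) = 0.11572.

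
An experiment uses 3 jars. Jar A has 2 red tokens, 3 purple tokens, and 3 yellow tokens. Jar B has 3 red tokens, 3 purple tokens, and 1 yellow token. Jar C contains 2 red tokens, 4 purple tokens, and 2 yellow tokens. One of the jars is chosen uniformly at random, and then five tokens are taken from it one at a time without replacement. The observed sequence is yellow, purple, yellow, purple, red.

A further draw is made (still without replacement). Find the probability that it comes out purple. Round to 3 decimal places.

The likelihood of the observed sequence under each hypothesis: P(data | jar A) = (3/8)(3/7)(2/6)(2/5)(2/4) = 3/280; P(data | jar B) = (1/7)(3/6)(0/5) = 0; P(data | jar C) = (2/8)(4/7)(1/6)(3/5)(2/4) = 1/140.
Multiplying each by its prior: 1/3 · 3/280 = 1/280, 1/3 · 0 = 0, 1/3 · 1/140 = 1/420; with total 1/168.
Normalising, the posterior is P(jar A | data) = 3/5, P(jar B | data) = 0, P(jar C | data) = 2/5.
So P(purple next | data) = Σ P(purple next | H) P(H | data) = (1/3)(3/5) + (2/3)(2/5) = 7/15.

0.467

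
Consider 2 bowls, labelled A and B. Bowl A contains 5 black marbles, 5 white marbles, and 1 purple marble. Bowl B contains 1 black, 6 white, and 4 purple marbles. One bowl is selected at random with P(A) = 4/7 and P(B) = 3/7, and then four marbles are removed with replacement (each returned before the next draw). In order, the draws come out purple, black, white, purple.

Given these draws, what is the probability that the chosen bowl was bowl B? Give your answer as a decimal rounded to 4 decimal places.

For each hypothesis, P(data | H) works out to: P(data | bowl A) = (1/11)(5/11)(5/11)(1/11) = 0.0017075; P(data | bowl B) = (4/11)(1/11)(6/11)(4/11) = 0.0065569.
Weighting by the prior gives 4/7 · 0.0017075 = 0.00097573, 3/7 · 0.0065569 = 0.0028101; these sum to 0.0037858.
By Bayes' rule, P(bowl B | data) = (0.0028101) / (0.0037858) = 0.74227.

0.7423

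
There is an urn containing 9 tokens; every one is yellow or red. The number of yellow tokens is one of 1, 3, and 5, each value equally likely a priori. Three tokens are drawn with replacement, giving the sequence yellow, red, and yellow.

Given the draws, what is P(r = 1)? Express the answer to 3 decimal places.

The likelihood of the observed sequence under each hypothesis: P(data | r = 1) = (1/9)(8/9)(1/9) = 0.010974; P(data | r = 3) = (3/9)(6/9)(3/9) = 0.074074; P(data | r = 5) = (5/9)(4/9)(5/9) = 0.13717.
Multiplying each by its prior: 1/3 · 0.010974 = 0.003658, 1/3 · 0.074074 = 0.024691, 1/3 · 0.13717 = 0.045725; with total 0.074074.
Therefore the posterior P(r = 1 | data) = (0.003658) / (0.074074) = 0.049383.

0.049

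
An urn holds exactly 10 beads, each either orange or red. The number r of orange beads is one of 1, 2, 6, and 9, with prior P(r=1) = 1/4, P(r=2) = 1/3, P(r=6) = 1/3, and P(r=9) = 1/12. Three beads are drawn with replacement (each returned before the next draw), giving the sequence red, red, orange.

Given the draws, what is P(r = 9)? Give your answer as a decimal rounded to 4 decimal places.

For each hypothesis, P(data | H) works out to: P(data | r = 1) = (9/10)(9/10)(1/10) = 0.081; P(data | r = 2) = (8/10)(8/10)(2/10) = 0.128; P(data | r = 6) = (4/10)(4/10)(6/10) = 0.096; P(data | r = 9) = (1/10)(1/10)(9/10) = 0.009.
Multiplying each by its prior: 1/4 · 0.081 = 0.02025, 1/3 · 0.128 = 0.042667, 1/3 · 0.096 = 0.032, 1/12 · 0.009 = 0.00075; these sum to 0.095667.
Therefore the posterior P(r = 9 | data) = (0.00075) / (0.095667) = 0.0078397.

0.0078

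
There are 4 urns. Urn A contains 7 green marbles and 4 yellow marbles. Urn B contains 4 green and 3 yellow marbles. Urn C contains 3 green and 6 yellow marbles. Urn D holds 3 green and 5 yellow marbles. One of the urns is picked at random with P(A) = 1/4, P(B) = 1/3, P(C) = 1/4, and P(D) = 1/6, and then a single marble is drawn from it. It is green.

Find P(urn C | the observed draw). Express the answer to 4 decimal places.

0.1682

Compute the likelihood of this draw for each case: P(data | urn A) = (7/11) = 0.63636; P(data | urn B) = (4/7) = 0.57143; P(data | urn C) = (3/9) = 0.33333; P(data | urn D) = (3/8) = 0.375.
Multiplying each by its prior: 1/4 · 0.63636 = 0.15909, 1/3 · 0.57143 = 0.19048, 1/4 · 0.33333 = 0.083333, 1/6 · 0.375 = 0.0625; these sum to 0.4954.
Hence P(urn C | data) = (0.083333) / (0.4954) = 0.16821.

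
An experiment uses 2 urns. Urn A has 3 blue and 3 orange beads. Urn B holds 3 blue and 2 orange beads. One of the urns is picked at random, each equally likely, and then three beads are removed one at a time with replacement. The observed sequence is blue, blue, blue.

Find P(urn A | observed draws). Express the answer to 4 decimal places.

0.3666

Compute the likelihood of the observed sequence for each case: P(data | urn A) = (3/6)(3/6)(3/6) = 0.125; P(data | urn B) = (3/5)(3/5)(3/5) = 0.216.
Weighting by the prior gives 1/2 · 0.125 = 0.0625, 1/2 · 0.216 = 0.108; these sum to 0.1705.
Therefore the posterior P(urn A | data) = (0.0625) / (0.1705) = 0.36657.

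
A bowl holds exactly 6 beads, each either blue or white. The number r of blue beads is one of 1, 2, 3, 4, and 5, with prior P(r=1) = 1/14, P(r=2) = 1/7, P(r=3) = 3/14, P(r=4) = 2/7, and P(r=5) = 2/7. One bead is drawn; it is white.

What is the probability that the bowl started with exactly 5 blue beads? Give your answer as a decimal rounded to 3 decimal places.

0.118

Compute the likelihood of this draw for each case: P(data | r = 1) = (5/6) = 5/6; P(data | r = 2) = (4/6) = 2/3; P(data | r = 3) = (3/6) = 1/2; P(data | r = 4) = (2/6) = 1/3; P(data | r = 5) = (1/6) = 1/6.
The prior-weighted likelihoods are 1/14 · 5/6 = 5/84, 1/7 · 2/3 = 2/21, 3/14 · 1/2 = 3/28, 2/7 · 1/3 = 2/21, 2/7 · 1/6 = 1/21; these sum to 17/42.
Therefore the posterior P(r = 5 | data) = (1/21) / (17/42) = 2/17.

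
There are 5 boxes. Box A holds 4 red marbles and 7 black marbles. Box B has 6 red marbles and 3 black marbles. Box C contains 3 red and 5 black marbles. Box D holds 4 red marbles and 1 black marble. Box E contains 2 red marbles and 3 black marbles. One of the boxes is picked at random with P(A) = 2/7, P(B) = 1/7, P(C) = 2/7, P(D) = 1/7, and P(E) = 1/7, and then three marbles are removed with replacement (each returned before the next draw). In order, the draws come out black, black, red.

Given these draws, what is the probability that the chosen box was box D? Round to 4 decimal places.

The likelihood of the observed sequence under each hypothesis: P(data | box A) = (7/11)(7/11)(4/11) = 0.14726; P(data | box B) = (3/9)(3/9)(6/9) = 0.074074; P(data | box C) = (5/8)(5/8)(3/8) = 0.14648; P(data | box D) = (1/5)(1/5)(4/5) = 0.032; P(data | box E) = (3/5)(3/5)(2/5) = 0.144.
Multiplying each by its prior: 2/7 · 0.14726 = 0.042074, 1/7 · 0.074074 = 0.010582, 2/7 · 0.14648 = 0.041853, 1/7 · 0.032 = 0.0045714, 1/7 · 0.144 = 0.020571; these sum to 0.11965.
Therefore the posterior P(box D | data) = (0.0045714) / (0.11965) = 0.038206.

0.0382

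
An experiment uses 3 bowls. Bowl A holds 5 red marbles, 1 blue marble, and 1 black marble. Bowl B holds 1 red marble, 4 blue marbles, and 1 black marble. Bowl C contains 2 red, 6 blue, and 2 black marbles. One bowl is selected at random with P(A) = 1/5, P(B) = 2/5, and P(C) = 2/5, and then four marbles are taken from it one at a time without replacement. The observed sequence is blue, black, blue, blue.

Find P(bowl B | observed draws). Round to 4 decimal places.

For each hypothesis, P(data | H) works out to: P(data | bowl A) = (1/7)(1/6)(0/5) = 0; P(data | bowl B) = (4/6)(1/5)(3/4)(2/3) = 1/15; P(data | bowl C) = (6/10)(2/9)(5/8)(4/7) = 1/21.
The prior-weighted likelihoods are 1/5 · 0 = 0, 2/5 · 1/15 = 2/75, 2/5 · 1/21 = 2/105; with total 8/175.
By Bayes' rule, P(bowl B | data) = (2/75) / (8/175) = 7/12.

0.5833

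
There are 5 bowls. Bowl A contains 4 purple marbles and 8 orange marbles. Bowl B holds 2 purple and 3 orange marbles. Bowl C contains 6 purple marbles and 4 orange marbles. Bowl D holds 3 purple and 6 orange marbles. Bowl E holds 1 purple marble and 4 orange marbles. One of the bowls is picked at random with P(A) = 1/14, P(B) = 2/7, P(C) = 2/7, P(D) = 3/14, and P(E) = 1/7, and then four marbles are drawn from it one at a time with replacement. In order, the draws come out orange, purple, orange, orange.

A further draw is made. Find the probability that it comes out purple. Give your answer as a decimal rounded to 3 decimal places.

Compute the likelihood of the observed sequence for each case: P(data | bowl A) = (8/12)(4/12)(8/12)(8/12) = 0.098765; P(data | bowl B) = (3/5)(2/5)(3/5)(3/5) = 0.0864; P(data | bowl C) = (4/10)(6/10)(4/10)(4/10) = 0.0384; P(data | bowl D) = (6/9)(3/9)(6/9)(6/9) = 0.098765; P(data | bowl E) = (4/5)(1/5)(4/5)(4/5) = 0.1024.
The prior-weighted likelihoods are 1/14 · 0.098765 = 0.0070547, 2/7 · 0.0864 = 0.024686, 2/7 · 0.0384 = 0.010971, 3/14 · 0.098765 = 0.021164, 1/7 · 0.1024 = 0.014629; these sum to 0.078504.
The posterior is then P(bowl A | data) = 0.089863, P(bowl B | data) = 0.31445, P(bowl C | data) = 0.13976, P(bowl D | data) = 0.26959, P(bowl E | data) = 0.18634.
So P(purple next | data) = Σ P(purple next | H) P(H | data) = (1/3)(0.089863) + (2/5)(0.31445) + (3/5)(0.13976) + (1/3)(0.26959) + (1/5)(0.18634) = 0.36672.

0.367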